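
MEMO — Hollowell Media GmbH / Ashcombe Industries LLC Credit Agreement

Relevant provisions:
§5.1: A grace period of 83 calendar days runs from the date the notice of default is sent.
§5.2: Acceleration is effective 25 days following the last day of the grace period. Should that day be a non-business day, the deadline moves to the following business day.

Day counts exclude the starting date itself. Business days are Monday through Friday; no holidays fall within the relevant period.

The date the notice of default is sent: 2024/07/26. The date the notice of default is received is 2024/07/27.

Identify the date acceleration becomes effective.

2024/11/11

The last day of the grace period: 2024/07/26 + 83 days = 2024/10/17.
The date acceleration becomes effective: 25 calendar days after 2024/10/17 is 2024/11/11. 2024/11/11 is a Monday, so no roll-forward applies.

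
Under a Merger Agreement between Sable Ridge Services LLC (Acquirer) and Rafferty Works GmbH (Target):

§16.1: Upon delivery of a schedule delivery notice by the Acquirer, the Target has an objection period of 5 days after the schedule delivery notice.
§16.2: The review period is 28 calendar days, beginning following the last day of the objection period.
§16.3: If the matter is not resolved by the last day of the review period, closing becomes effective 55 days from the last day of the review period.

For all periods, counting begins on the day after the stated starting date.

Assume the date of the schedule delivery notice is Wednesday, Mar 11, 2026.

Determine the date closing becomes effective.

Jun 7, 2026

Adding 5 calendar days to Mar 11, 2026 gives Mar 16, 2026, which is the last day of the objection period.
The last day of the review period: 28 calendar days after Mar 16, 2026 is Apr 13, 2026.
Adding 55 calendar days to Apr 13, 2026 gives Jun 7, 2026, which is the date closing becomes effective.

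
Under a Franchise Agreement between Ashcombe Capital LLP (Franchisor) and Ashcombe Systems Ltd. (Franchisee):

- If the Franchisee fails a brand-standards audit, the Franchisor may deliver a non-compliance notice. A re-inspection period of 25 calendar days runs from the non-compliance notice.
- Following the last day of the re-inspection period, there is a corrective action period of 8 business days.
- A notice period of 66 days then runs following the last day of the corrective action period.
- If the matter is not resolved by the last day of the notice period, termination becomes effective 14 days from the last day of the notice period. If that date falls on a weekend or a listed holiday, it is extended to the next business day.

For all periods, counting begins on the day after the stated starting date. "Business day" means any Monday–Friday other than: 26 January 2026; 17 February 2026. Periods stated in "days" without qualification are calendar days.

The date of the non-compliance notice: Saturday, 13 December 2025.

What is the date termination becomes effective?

9 April 2026

The last day of the re-inspection period: 25 calendar days after 13 December 2025 is 7 January 2026.
The last day of the corrective action period: counting 8 business days from Wednesday, 7 January 2026 (Jan 8, Jan 9, Jan 12, Jan 13, Jan 14, Jan 15, Jan 16, Jan 19, skipping weekends) reaches Monday, 19 January 2026.
The last day of the notice period: 19 January 2026 + 66 days = 26 March 2026.
The date termination becomes effective: 26 March 2026 + 14 days = 9 April 2026. 9 April 2026 is a Thursday and is not a listed holiday, so no roll-forward applies.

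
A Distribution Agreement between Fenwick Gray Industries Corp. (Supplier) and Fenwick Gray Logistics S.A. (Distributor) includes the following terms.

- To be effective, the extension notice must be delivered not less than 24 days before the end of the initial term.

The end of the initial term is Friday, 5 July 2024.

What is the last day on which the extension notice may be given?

5 July 2024 minus 24 days is 11 June 2024.

11 June 2024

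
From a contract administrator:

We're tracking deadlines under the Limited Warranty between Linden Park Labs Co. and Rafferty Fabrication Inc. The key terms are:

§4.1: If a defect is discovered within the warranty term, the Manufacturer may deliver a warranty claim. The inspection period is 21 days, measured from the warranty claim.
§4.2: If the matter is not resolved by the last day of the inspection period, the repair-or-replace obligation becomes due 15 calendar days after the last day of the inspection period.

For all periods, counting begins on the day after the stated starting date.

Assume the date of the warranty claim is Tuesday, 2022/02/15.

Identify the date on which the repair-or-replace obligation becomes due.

Adding 21 calendar days to 2022/02/15 gives 2022/03/08, which is the last day of the inspection period.
The date on which the repair-or-replace obligation becomes due: 15 calendar days after 2022/03/08 is 2022/03/23.

2022/03/23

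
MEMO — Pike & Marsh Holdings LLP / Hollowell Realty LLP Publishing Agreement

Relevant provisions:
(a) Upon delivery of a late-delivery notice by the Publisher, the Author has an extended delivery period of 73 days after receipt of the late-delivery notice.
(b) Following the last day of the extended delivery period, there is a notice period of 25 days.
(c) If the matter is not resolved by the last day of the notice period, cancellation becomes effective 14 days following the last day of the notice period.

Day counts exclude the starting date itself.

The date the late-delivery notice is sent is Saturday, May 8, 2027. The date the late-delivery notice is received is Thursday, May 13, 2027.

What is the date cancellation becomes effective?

The last day of the extended delivery period: 73 calendar days after May 13, 2027 is July 25, 2027.
The last day of the notice period: July 25, 2027 + 25 days = August 19, 2027.
Adding 14 calendar days to August 19, 2027 gives September 2, 2027, which is the date cancellation becomes effective.

September 2, 2027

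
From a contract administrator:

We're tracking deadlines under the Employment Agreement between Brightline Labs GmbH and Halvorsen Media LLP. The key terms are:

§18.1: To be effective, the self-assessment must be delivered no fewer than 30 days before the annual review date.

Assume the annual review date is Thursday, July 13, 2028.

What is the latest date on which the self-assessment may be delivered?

June 13, 2028

July 13, 2028 minus 30 days is June 13, 2028.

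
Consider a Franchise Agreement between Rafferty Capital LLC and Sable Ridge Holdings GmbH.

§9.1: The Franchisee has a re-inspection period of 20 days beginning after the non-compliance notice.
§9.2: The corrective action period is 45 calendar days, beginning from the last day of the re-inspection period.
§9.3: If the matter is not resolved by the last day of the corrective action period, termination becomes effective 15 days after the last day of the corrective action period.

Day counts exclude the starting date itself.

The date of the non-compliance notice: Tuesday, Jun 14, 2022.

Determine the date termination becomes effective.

Sep 2, 2022

The last day of the re-inspection period: 20 calendar days after Jun 14, 2022 is Jul 4, 2022.
The last day of the corrective action period: 45 calendar days after Jul 4, 2022 is Aug 18, 2022.
Adding 15 calendar days to Aug 18, 2022 gives Sep 2, 2022, which is the date termination becomes effective.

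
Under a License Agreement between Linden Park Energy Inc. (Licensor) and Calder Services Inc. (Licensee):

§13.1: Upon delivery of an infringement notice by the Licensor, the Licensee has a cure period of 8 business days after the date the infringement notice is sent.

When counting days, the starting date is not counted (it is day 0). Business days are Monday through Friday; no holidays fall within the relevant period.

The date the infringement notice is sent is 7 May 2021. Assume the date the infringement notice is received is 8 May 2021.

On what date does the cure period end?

From Friday, 7 May 2021, 8 business days (May 10, May 11, May 12, May 13, May 14, May 17, May 18, May 19, skipping weekends) brings us to Wednesday, 19 May 2021, which is the last day of the cure period.

19 May 2021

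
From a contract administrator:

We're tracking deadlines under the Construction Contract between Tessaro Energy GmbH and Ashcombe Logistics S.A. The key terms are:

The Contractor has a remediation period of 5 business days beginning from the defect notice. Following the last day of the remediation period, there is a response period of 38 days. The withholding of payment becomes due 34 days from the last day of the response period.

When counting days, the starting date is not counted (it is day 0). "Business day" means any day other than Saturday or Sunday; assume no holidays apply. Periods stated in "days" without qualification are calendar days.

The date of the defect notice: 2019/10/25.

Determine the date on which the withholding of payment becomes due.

The last day of the remediation period: counting 5 business days from Friday, 2019/10/25 (Oct 28, Oct 29, Oct 30, Oct 31, Nov 1, skipping weekends) reaches Friday, 2019/11/01.
The last day of the response period: 2019/11/01 + 38 days = 2019/12/09.
The date on which the withholding of payment becomes due: 34 calendar days after 2019/12/09 is 2020/01/12.

2020/01/12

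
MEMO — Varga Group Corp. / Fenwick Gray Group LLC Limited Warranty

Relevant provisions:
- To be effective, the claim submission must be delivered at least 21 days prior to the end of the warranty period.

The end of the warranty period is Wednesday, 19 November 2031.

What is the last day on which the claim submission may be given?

19 November 2031 minus 21 days is 29 October 2031.

29 October 2031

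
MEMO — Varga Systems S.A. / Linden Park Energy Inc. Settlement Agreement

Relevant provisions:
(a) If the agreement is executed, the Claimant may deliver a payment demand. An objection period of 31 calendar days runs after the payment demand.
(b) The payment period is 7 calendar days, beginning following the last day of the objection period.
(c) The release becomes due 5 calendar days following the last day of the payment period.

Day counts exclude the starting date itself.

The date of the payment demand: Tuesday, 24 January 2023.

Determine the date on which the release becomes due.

The last day of the objection period: 24 January 2023 + 31 days = 24 February 2023.
Adding 7 calendar days to 24 February 2023 gives 3 March 2023, which is the last day of the payment period.
The date on which the release becomes due: 5 calendar days after 3 March 2023 is 8 March 2023.

8 March 2023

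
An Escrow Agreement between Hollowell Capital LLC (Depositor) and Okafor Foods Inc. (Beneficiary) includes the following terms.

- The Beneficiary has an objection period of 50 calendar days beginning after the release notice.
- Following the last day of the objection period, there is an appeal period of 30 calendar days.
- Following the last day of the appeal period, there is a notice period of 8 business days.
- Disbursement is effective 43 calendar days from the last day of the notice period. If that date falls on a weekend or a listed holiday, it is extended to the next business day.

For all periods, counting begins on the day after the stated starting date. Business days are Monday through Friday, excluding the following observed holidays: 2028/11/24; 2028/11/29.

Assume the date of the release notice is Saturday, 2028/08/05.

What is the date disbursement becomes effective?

The last day of the objection period: 50 calendar days after 2028/08/05 is 2028/09/24.
The last day of the appeal period: 2028/09/24 + 30 days = 2028/10/24.
The last day of the notice period: counting 8 business days from Tuesday, 2028/10/24 (Oct 25, Oct 26, Oct 27, Oct 30, Oct 31, Nov 1, Nov 2, Nov 3, skipping weekends) reaches Friday, 2028/11/03.
The date disbursement becomes effective: 2028/11/03 + 43 days = 2028/12/16. That falls on a Saturday, so it rolls to the next business day, Monday, 2028/12/18.

2028/12/18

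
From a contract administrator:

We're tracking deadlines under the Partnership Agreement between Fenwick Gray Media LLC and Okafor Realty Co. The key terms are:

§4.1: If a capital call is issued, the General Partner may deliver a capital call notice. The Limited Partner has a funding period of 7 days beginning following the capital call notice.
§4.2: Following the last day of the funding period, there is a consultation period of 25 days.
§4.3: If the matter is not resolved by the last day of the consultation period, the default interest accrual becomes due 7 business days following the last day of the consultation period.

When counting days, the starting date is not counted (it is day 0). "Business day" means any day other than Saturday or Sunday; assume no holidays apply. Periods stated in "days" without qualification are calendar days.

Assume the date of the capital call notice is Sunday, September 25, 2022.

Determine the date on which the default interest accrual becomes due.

The last day of the funding period: 7 calendar days after September 25, 2022 is October 2, 2022.
The last day of the consultation period: 25 calendar days after October 2, 2022 is October 27, 2022.
The date on which the default interest accrual becomes due: counting 7 business days from Thursday, October 27, 2022 (Oct 28, Oct 31, Nov 1, Nov 2, Nov 3, Nov 4, Nov 7, skipping weekends) reaches Monday, November 7, 2022.

November 7, 2022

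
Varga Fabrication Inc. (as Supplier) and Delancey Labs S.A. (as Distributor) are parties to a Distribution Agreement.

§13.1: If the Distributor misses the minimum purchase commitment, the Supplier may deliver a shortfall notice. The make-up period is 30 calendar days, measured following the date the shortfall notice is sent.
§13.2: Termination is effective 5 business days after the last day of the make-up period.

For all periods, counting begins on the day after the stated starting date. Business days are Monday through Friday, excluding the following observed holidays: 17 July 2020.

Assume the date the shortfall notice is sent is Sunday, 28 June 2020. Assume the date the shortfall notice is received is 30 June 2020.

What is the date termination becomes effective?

4 August 2020

The last day of the make-up period: 30 calendar days after 28 June 2020 is 28 July 2020.
From Tuesday, 28 July 2020, 5 business days (Jul 29, Jul 30, Jul 31, Aug 3, Aug 4, skipping weekends) brings us to Tuesday, 4 August 2020, which is the date termination becomes effective.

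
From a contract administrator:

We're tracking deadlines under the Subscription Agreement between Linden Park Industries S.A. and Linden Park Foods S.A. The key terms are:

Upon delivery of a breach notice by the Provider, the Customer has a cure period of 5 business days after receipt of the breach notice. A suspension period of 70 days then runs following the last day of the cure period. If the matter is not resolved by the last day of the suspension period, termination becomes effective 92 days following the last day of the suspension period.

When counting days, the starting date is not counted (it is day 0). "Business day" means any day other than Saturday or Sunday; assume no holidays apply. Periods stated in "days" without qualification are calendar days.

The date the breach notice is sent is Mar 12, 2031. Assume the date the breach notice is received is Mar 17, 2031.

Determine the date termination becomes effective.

Sep 2, 2031

The last day of the cure period: counting 5 business days from Monday, Mar 17, 2031 (Mar 18, Mar 19, Mar 20, Mar 21, Mar 24, skipping weekends) reaches Monday, Mar 24, 2031.
The last day of the suspension period: Mar 24, 2031 + 70 days = Jun 2, 2031.
The date termination becomes effective: 92 calendar days after Jun 2, 2031 is Sep 2, 2031.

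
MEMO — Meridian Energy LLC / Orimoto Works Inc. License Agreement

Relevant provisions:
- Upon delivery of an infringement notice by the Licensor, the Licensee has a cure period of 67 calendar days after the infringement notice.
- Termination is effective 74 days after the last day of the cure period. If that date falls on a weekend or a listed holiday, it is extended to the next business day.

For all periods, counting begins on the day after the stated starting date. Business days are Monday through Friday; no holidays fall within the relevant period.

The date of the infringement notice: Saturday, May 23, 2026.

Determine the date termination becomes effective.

October 12, 2026

The last day of the cure period: 67 calendar days after May 23, 2026 is July 29, 2026.
Adding 74 calendar days to July 29, 2026 gives October 11, 2026, which is the date termination becomes effective. That falls on a Sunday, so it rolls to the next business day, Monday, October 12, 2026.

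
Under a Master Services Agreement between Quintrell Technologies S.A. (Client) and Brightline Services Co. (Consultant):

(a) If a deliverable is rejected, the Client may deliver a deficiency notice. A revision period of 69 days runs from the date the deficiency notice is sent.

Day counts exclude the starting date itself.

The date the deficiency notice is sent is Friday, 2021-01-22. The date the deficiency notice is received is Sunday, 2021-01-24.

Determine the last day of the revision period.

2021-04-01

Adding 69 calendar days to 2021-01-22 gives 2021-04-01, which is the last day of the revision period.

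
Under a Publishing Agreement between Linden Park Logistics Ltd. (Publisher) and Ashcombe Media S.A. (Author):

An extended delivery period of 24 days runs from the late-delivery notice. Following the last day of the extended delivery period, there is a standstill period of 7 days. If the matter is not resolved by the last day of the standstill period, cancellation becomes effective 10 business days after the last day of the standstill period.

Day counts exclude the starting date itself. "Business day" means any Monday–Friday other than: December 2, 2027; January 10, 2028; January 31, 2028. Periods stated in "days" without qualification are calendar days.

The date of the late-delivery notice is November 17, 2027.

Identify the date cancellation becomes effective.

The last day of the extended delivery period: November 17, 2027 + 24 days = December 11, 2027.
The last day of the standstill period: 7 calendar days after December 11, 2027 is December 18, 2027.
The date cancellation becomes effective: counting 10 business days from Saturday, December 18, 2027 (Dec 20, Dec 21, Dec 22, Dec 23, Dec 24, Dec 27, Dec 28, Dec 29, Dec 30, Dec 31, skipping weekends) reaches Friday, December 31, 2027.

December 31, 2027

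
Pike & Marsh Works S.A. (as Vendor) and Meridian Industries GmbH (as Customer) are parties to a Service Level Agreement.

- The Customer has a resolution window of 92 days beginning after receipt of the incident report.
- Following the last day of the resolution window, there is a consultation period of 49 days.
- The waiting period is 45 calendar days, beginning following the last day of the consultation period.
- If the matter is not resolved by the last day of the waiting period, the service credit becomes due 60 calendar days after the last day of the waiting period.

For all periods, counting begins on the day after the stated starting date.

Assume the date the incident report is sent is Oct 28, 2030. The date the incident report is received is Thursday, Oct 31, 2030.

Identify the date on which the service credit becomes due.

Jul 4, 2031

The last day of the resolution window: 92 calendar days after Oct 31, 2030 is Jan 31, 2031.
The last day of the consultation period: Jan 31, 2031 + 49 days = Mar 21, 2031.
The last day of the waiting period: Mar 21, 2031 + 45 days = May 5, 2031.
The date on which the service credit becomes due: May 5, 2031 + 60 days = Jul 4, 2031.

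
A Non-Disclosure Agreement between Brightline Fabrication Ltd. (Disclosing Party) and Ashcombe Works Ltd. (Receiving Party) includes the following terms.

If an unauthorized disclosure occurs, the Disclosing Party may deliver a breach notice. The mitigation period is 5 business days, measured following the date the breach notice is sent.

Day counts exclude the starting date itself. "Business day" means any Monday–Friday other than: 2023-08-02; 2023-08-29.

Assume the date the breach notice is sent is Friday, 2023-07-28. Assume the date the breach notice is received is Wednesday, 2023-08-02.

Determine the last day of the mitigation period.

2023-08-07

The last day of the mitigation period: counting 5 business days from Friday, 2023-07-28 (Jul 31, Aug 1, Aug 3, Aug 4, Aug 7, skipping weekends and the listed holiday on Aug 2) reaches Monday, 2023-08-07.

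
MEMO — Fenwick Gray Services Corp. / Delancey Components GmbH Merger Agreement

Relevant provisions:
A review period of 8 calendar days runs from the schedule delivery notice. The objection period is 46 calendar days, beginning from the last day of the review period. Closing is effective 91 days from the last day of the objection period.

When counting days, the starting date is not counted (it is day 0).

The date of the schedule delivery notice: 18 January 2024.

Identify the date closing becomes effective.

The last day of the review period: 8 calendar days after 18 January 2024 is 26 January 2024.
The last day of the objection period: 26 January 2024 + 46 days = 12 March 2024.
The date closing becomes effective: 12 March 2024 + 91 days = 11 June 2024.

11 June 2024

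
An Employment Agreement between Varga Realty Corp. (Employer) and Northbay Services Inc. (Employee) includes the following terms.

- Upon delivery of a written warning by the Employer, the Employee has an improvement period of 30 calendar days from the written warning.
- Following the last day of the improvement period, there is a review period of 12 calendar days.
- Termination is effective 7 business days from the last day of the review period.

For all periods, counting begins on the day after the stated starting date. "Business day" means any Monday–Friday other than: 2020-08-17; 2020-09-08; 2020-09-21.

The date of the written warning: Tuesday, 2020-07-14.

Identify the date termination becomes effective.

2020-09-03

The last day of the improvement period: 2020-07-14 + 30 days = 2020-08-13.
The last day of the review period: 2020-08-13 + 12 days = 2020-08-25.
The date termination becomes effective: 7 business days after Tuesday, 2020-08-25, skipping weekends — Aug 26, Aug 27, Aug 28, Aug 31, Sep 1, Sep 2, Sep 3 — lands on Thursday, 2020-09-03.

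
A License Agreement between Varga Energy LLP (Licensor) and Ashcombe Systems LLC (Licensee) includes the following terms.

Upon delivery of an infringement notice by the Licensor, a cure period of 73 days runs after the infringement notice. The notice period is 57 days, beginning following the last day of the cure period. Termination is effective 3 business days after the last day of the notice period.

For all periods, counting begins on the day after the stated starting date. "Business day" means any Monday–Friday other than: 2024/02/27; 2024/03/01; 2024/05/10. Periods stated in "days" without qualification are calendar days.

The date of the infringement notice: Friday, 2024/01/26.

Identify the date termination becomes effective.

The last day of the cure period: 73 calendar days after 2024/01/26 is 2024/04/08.
Adding 57 calendar days to 2024/04/08 gives 2024/06/04, which is the last day of the notice period.
The date termination becomes effective: 3 business days after Tuesday, 2024/06/04, skipping weekends — Jun 5, Jun 6, Jun 7 — lands on Friday, 2024/06/07.

2024/06/07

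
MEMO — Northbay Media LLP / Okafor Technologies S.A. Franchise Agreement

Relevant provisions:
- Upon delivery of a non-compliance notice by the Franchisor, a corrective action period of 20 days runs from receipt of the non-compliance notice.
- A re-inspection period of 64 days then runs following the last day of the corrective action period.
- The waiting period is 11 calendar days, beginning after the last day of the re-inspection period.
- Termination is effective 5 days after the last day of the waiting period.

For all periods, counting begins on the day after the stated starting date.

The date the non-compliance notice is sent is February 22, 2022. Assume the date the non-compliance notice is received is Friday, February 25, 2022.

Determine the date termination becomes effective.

June 5, 2022

The last day of the corrective action period: 20 calendar days after February 25, 2022 is March 17, 2022.
The last day of the re-inspection period: March 17, 2022 + 64 days = May 20, 2022.
The last day of the waiting period: 11 calendar days after May 20, 2022 is May 31, 2022.
Adding 5 calendar days to May 31, 2022 gives June 5, 2022, which is the date termination becomes effective.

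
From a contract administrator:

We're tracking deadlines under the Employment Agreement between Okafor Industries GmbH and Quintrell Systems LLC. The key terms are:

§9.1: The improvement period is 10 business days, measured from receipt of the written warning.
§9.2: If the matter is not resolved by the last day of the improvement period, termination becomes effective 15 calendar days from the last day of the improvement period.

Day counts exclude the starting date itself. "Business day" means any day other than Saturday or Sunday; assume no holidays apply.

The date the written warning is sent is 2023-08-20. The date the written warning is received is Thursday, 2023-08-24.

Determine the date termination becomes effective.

The last day of the improvement period: counting 10 business days from Thursday, 2023-08-24 (Aug 25, Aug 28, Aug 29, Aug 30, Aug 31, Sep 1, Sep 4, Sep 5, Sep 6, Sep 7, skipping weekends) reaches Thursday, 2023-09-07.
The date termination becomes effective: 2023-09-07 + 15 days = 2023-09-22.

2023-09-22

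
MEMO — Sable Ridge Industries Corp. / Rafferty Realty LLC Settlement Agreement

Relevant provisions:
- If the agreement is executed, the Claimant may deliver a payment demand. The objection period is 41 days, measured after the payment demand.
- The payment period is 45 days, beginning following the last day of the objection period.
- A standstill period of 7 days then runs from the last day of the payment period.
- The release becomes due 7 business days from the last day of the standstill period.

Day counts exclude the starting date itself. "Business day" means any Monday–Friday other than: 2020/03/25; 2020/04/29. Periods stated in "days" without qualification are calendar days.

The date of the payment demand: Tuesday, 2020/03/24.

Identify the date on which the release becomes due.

2020/07/06

The last day of the objection period: 41 calendar days after 2020/03/24 is 2020/05/04.
The last day of the payment period: 45 calendar days after 2020/05/04 is 2020/06/18.
Adding 7 calendar days to 2020/06/18 gives 2020/06/25, which is the last day of the standstill period.
The date on which the release becomes due: counting 7 business days from Thursday, 2020/06/25 (Jun 26, Jun 29, Jun 30, Jul 1, Jul 2, Jul 3, Jul 6, skipping weekends) reaches Monday, 2020/07/06.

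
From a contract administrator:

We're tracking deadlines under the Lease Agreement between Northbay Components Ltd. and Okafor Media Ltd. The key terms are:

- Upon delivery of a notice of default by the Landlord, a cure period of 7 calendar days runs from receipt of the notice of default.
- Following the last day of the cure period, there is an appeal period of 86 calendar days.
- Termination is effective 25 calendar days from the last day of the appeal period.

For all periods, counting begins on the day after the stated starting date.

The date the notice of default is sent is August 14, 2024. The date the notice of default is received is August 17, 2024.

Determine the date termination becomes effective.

The last day of the cure period: 7 calendar days after August 17, 2024 is August 24, 2024.
The last day of the appeal period: 86 calendar days after August 24, 2024 is November 18, 2024.
The date termination becomes effective: November 18, 2024 + 25 days = December 13, 2024.

December 13, 2024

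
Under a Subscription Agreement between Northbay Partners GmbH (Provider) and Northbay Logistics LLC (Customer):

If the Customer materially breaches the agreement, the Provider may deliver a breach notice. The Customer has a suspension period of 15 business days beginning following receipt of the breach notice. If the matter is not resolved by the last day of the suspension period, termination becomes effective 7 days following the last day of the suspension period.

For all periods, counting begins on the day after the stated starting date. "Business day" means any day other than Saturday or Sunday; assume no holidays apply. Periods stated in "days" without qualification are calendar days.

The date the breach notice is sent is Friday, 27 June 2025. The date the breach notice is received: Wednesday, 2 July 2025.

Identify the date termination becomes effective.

From Wednesday, 2 July 2025, 15 business days (Jul 3, Jul 4, Jul 7, Jul 8, …, Jul 21, Jul 22, Jul 23, skipping weekends) brings us to Wednesday, 23 July 2025, which is the last day of the suspension period.
The date termination becomes effective: 7 calendar days after 23 July 2025 is 30 July 2025.

30 July 2025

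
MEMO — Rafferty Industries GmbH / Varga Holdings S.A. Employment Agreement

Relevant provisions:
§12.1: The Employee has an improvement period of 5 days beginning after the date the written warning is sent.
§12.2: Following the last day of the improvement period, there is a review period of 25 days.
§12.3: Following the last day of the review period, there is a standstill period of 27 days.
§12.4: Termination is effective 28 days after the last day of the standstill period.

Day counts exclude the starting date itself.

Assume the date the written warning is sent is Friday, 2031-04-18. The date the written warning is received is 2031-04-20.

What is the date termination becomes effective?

2031-07-12

Adding 5 calendar days to 2031-04-18 gives 2031-04-23, which is the last day of the improvement period.
The last day of the review period: 25 calendar days after 2031-04-23 is 2031-05-18.
Adding 27 calendar days to 2031-05-18 gives 2031-06-14, which is the last day of the standstill period.
The date termination becomes effective: 28 calendar days after 2031-06-14 is 2031-07-12.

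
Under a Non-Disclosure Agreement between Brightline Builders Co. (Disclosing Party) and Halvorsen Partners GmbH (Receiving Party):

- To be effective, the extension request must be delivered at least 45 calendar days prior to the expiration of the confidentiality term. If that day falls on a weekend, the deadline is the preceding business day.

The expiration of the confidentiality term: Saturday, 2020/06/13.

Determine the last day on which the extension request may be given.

Counting back 45 calendar days from 2020/06/13 gives 2020/04/29. That is a Wednesday, so no adjustment is needed.

2020/04/29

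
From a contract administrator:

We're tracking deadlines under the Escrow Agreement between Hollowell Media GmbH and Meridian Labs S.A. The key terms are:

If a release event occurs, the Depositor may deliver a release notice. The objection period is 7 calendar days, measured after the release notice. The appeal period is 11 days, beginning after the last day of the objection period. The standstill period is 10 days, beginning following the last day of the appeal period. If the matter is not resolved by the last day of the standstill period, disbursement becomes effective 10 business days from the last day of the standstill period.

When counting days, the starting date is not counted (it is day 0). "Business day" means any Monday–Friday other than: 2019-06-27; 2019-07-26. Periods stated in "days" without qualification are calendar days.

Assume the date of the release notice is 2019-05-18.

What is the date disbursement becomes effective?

2019-07-01

Adding 7 calendar days to 2019-05-18 gives 2019-05-25, which is the last day of the objection period.
The last day of the appeal period: 11 calendar days after 2019-05-25 is 2019-06-05.
The last day of the standstill period: 10 calendar days after 2019-06-05 is 2019-06-15.
From Saturday, 2019-06-15, 10 business days (Jun 17, Jun 18, Jun 19, Jun 20, Jun 21, Jun 24, Jun 25, Jun 26, Jun 28, Jul 1, skipping weekends and the listed holiday on Jun 27) brings us to Monday, 2019-07-01, which is the date disbursement becomes effective.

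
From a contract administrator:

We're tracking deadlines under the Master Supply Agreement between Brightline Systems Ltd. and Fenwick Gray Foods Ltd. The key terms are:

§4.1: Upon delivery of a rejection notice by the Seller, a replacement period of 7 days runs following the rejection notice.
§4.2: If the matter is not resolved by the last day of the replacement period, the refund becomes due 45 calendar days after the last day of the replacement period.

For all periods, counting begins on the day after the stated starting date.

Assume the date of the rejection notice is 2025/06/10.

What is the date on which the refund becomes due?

2025/08/01

Adding 7 calendar days to 2025/06/10 gives 2025/06/17, which is the last day of the replacement period.
The date on which the refund becomes due: 2025/06/17 + 45 days = 2025/08/01.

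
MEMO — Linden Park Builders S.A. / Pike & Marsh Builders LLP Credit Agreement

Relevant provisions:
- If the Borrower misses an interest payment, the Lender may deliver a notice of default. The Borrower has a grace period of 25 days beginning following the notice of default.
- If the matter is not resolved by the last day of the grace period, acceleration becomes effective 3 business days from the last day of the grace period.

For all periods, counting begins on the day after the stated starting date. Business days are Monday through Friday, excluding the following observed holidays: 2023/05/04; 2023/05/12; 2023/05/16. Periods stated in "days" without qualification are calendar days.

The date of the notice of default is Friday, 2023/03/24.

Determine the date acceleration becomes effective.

Adding 25 calendar days to 2023/03/24 gives 2023/04/18, which is the last day of the grace period.
The date acceleration becomes effective: counting 3 business days from Tuesday, 2023/04/18 (Apr 19, Apr 20, Apr 21, skipping weekends) reaches Friday, 2023/04/21.

2023/04/21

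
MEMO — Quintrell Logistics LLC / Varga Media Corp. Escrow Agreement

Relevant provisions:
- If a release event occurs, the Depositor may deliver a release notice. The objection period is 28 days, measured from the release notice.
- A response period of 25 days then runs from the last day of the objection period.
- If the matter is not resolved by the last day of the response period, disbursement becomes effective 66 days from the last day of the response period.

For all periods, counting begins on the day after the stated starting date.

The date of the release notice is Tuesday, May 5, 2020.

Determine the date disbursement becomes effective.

Sep 1, 2020

The last day of the objection period: 28 calendar days after May 5, 2020 is Jun 2, 2020.
Adding 25 calendar days to Jun 2, 2020 gives Jun 27, 2020, which is the last day of the response period.
The date disbursement becomes effective: 66 calendar days after Jun 27, 2020 is Sep 1, 2020.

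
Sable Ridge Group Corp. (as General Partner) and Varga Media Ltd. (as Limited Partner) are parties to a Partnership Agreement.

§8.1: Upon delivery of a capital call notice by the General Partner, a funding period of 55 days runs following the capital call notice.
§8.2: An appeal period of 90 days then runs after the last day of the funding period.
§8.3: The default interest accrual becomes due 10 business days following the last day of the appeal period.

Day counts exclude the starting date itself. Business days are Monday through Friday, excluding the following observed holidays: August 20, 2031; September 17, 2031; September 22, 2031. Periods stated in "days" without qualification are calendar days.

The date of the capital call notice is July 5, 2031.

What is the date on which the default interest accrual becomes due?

The last day of the funding period: July 5, 2031 + 55 days = August 29, 2031.
The last day of the appeal period: August 29, 2031 + 90 days = November 27, 2031.
From Thursday, November 27, 2031, 10 business days (Nov 28, Dec 1, Dec 2, Dec 3, Dec 4, Dec 5, Dec 8, Dec 9, Dec 10, Dec 11, skipping weekends) brings us to Thursday, December 11, 2031, which is the date on which the default interest accrual becomes due.

December 11, 2031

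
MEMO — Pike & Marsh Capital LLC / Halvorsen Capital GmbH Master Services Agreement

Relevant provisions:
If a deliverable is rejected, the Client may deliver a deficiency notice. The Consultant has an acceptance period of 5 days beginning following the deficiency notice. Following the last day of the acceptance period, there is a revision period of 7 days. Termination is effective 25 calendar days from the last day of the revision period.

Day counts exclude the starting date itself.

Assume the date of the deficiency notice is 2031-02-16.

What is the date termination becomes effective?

The last day of the acceptance period: 5 calendar days after 2031-02-16 is 2031-02-21.
The last day of the revision period: 2031-02-21 + 7 days = 2031-02-28.
Adding 25 calendar days to 2031-02-28 gives 2031-03-25, which is the date termination becomes effective.

2031-03-25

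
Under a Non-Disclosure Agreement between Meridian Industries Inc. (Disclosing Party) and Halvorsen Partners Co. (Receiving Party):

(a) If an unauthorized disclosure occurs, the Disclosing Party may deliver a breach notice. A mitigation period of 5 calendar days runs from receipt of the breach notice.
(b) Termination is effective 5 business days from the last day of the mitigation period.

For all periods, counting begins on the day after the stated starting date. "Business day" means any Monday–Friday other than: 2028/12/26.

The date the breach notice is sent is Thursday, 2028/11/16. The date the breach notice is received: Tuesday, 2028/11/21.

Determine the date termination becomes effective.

2028/12/01

The last day of the mitigation period: 5 calendar days after 2028/11/21 is 2028/11/26.
From Sunday, 2028/11/26, 5 business days (Nov 27, Nov 28, Nov 29, Nov 30, Dec 1, skipping weekends) brings us to Friday, 2028/12/01, which is the date termination becomes effective.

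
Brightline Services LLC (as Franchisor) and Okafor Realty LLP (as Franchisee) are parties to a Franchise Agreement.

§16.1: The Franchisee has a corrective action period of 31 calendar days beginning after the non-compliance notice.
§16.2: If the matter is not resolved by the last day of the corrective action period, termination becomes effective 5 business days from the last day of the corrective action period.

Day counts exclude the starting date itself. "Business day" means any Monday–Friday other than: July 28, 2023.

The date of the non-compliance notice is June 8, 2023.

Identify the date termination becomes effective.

The last day of the corrective action period: June 8, 2023 + 31 days = July 9, 2023.
The date termination becomes effective: counting 5 business days from Sunday, July 9, 2023 (Jul 10, Jul 11, Jul 12, Jul 13, Jul 14, skipping weekends) reaches Friday, July 14, 2023.

July 14, 2023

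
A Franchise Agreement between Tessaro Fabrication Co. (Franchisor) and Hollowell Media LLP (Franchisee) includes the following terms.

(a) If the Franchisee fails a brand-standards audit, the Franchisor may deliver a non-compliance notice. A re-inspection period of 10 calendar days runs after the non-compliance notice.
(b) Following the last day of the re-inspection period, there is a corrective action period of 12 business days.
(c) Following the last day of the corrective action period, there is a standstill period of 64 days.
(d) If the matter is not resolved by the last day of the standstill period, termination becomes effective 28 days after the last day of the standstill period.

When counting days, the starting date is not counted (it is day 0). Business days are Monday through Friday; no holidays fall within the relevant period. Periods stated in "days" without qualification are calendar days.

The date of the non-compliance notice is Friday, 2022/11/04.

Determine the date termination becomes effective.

2023/03/02

Adding 10 calendar days to 2022/11/04 gives 2022/11/14, which is the last day of the re-inspection period.
From Monday, 2022/11/14, 12 business days (Nov 15, Nov 16, Nov 17, Nov 18, …, Nov 28, Nov 29, Nov 30, skipping weekends) brings us to Wednesday, 2022/11/30, which is the last day of the corrective action period.
Adding 64 calendar days to 2022/11/30 gives 2023/02/02, which is the last day of the standstill period.
Adding 28 calendar days to 2023/02/02 gives 2023/03/02, which is the date termination becomes effective.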